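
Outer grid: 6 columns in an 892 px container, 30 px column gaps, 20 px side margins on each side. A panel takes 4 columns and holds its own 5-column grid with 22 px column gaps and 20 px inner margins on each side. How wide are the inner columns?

86 px

Inside the margins: 892 − 40 = 852 px.
6 columns + 5 column gaps: 6c + 5·30 = 852.
6c = 852 − 150 = 702, so c = 117 px.
Span of 4: 4·117 + 3·30 = 468 + 90 = 558 px.
Inner content = 558 − 2·20 = 518 px.
Subtracting 4 column gaps of 22 leaves 430 for 5 columns, so d = 86 px.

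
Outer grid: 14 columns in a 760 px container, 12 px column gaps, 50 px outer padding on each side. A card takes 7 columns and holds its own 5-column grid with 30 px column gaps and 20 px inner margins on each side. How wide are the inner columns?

32.8 px

Outer content = 760 − 2·50 = 660 px.
14c + 13·12 = 660 → 14c = 504 → c = 36 px.
7-column span = 7·36 + 6·12 = 324 px.
Inner content = 324 − 2·20 = 284 px.
284 − 4·30 = 164; ÷5 gives d = 32.8 px.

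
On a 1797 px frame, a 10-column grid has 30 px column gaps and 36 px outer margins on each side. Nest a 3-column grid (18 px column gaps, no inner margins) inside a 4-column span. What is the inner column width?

Subtract both margins: 1797 − 2·36 = 1725 px.
10 columns + 9 column gaps: 10c + 9·30 = 1725.
10c = 1725 − 270 = 1455, so c = 145.5 px.
4 columns plus 3 column gaps: 582 + 90 = 672 px.
Subtracting 2 column gaps of 18 leaves 636 for 3 columns, so d = 212 px.

212 px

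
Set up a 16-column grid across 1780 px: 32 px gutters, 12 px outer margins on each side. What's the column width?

Subtract both margins: 1780 − 2·12 = 1756 px.
Subtracting 15 gutters of 32 leaves 1276 for 16 columns, so c = 79.75 px.

79.75 px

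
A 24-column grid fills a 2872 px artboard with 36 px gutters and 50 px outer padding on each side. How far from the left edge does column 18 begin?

2039 px

Content = 2872 − 2·50 = 2772 px.
24c + 23·36 = 2772 → 24c = 1944 → c = 81 px.
Column 18 starts at margin + 17·(column + gutter) = 50 + 17·117 = 2039 px.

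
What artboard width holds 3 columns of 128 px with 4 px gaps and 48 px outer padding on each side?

488 px

Total width: 2·48 + 3·128 + 2·4 = 488 px.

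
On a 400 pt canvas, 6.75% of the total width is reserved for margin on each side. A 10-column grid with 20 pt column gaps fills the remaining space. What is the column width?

400 × (1 − 2·6.75%) = 400 × 86.5% = 346 pt for the columns.
10 columns + 9 column gaps: 10c + 9·20 = 346.
10c = 346 − 180 = 166, so c = 16.6 pt.

16.6 pt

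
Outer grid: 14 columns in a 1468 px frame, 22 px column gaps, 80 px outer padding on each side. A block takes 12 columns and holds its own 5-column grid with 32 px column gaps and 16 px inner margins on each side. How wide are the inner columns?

Inside the margins: 1468 − 160 = 1308 px.
1308 − 13·22 = 1022; ÷14 gives c = 73 px.
Span of 12: 12·73 + 11·22 = 876 + 242 = 1118 px.
Inner content = 1118 − 2·16 = 1086 px.
5 columns + 4 column gaps: 5d + 4·32 = 1086.
5d = 1086 − 128 = 958, so d = 191.6 px.

191.6 px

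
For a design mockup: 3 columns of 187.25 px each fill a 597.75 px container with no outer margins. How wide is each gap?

18 px

3 columns take 3·187.25 = 561.75 px; remaining 36 splits into 2 gaps.
g = 36 / 2 = 18 px.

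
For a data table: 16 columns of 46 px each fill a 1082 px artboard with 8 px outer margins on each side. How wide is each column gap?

Take off 16 px of margins, leaving 1066 px.
16·46 + 15g = 1066 → 15g = 330 → g = 22 px.

22 px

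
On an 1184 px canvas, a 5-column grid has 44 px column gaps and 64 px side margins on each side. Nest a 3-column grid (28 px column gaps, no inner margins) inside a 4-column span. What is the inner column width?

260 px

Outer content = 1184 − 2·64 = 1056 px.
1056 − 4·44 = 880; ÷5 gives c = 176 px.
4 columns plus 3 column gaps: 704 + 132 = 836 px.
3d + 2·28 = 836 → 3d = 780 → d = 260 px.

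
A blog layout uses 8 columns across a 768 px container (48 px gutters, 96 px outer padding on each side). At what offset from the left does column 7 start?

Subtract both margins: 768 − 2·96 = 576 px.
8 columns + 7 gutters: 8c + 7·48 = 576.
8c = 576 − 336 = 240, so c = 30 px.
Column 7 starts at margin + 6·(column + gutter) = 96 + 6·78 = 564 px.

564 px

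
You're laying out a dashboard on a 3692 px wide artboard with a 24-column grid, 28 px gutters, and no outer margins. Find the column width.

127 px

Subtracting 23 gutters of 28 leaves 3048 for 24 columns, so c = 127 px.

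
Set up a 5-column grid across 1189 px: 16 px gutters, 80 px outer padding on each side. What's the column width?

193 px

Subtract both margins: 1189 − 2·80 = 1029 px.
1029 − 4·16 = 965; ÷5 gives c = 193 px.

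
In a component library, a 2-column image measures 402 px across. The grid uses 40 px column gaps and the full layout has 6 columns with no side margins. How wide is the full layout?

1286 px

2c + 1·40 = 402 → 2c = 362 → c = 181 px.
Layout = 6·181 + 5·40 = 1086 + 200 = 1286 px.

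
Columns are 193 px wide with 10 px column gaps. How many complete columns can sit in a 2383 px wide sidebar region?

11 columns: 11·193 + 10·10 = 2223 px ≤ 2383.
12 columns: 2426 px > 2383. So 11.

11 columns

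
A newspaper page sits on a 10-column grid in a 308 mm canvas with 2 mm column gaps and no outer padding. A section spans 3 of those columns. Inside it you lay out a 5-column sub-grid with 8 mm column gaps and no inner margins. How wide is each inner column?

Subtracting 9 column gaps of 2 leaves 290 for 10 columns, so c = 29 mm.
3 columns plus 2 column gaps: 87 + 4 = 91 mm.
5 columns + 4 column gaps: 5d + 4·8 = 91.
5d = 91 − 32 = 59, so d = 11.8 mm.

11.8 mm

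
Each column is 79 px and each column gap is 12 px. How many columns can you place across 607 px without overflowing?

6 columns

k columns need k·79 + (k−1)·12 = k·91 − 12.
k·91 − 12 ≤ 607 → k ≤ 619 / 91 ≈ 6.80, so k = 6.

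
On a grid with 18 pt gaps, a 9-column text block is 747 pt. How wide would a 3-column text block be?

9 columns + 8 gaps: 9c + 8·18 = 747.
9c = 747 − 144 = 603, so c = 67 pt.
3-column span = 3·67 + 2·18 = 237 pt.

237 pt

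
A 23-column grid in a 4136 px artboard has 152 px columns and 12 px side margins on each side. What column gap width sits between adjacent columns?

28 px

Take off 24 px of margins, leaving 4112 px.
23 columns take 23·152 = 3496 px; remaining 616 splits into 22 column gaps.
g = 616 / 22 = 28 px.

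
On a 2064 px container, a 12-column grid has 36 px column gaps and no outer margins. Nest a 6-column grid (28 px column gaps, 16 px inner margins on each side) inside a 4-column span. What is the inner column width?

82 px

12c + 11·36 = 2064 → 12c = 1668 → c = 139 px.
Span of 4: 4·139 + 3·36 = 556 + 108 = 664 px.
Inner content = 664 − 2·16 = 632 px.
632 − 5·28 = 492; ÷6 gives d = 82 px.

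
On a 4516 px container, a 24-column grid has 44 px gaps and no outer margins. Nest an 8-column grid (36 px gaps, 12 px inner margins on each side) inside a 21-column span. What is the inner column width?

458.75 px

Subtracting 23 gaps of 44 leaves 3504 for 24 columns, so c = 146 px.
Span of 21: 21·146 + 20·44 = 3066 + 880 = 3946 px.
Inner content = 3946 − 2·12 = 3922 px.
Subtracting 7 gaps of 36 leaves 3670 for 8 columns, so d = 458.75 px.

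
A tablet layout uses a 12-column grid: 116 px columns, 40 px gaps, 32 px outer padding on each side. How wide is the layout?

Total width: 2·32 + 12·116 + 11·40 = 1896 px.

1896 px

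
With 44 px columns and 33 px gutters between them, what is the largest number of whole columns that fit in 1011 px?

13 columns

13 columns: 13·44 + 12·33 = 968 px ≤ 1011.
14 columns: 1045 px > 1011. So 13.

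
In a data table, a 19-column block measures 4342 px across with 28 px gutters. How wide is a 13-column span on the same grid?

2962 px

19c + 18·28 = 4342 → 19c = 3838 → c = 202 px.
13-column span = 13·202 + 12·28 = 2962 px.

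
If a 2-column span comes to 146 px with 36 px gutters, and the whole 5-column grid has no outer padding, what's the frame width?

419 px

2 columns + 1 gutter: 2c + 1·36 = 146.
2c = 146 − 36 = 110, so c = 55 px.
Frame = 5·55 + 4·36 = 275 + 144 = 419 px.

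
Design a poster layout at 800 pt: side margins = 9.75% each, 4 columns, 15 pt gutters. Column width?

149.75 pt

800 × (1 − 2·9.75%) = 800 × 80.5% = 644 pt for the columns.
644 − 3·15 = 599; ÷4 gives c = 149.75 pt.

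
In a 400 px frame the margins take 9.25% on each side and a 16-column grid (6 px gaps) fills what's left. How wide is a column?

14.75 px

Each margin = 9.25% of 400 = 37 px; content = 400 − 2·37 = 326 px.
Subtracting 15 gaps of 6 leaves 236 for 16 columns, so c = 14.75 px.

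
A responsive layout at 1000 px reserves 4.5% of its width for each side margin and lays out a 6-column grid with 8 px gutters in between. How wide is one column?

Margins: 4.5% × 1000 = 45 px each, so content = 1000 − 90 = 910 px.
6 columns + 5 gutters: 6c + 5·8 = 910.
6c = 910 − 40 = 870, so c = 145 px.

145 px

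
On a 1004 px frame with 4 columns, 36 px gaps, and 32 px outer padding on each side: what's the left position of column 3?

Take off 64 px of margins, leaving 940 px.
4c + 3·36 = 940 → 4c = 832 → c = 208 px.
Before column 3: the margin + 2 columns + 2 gaps.
Offset = 32 + 2·(208 + 36) = 32 + 488 = 520 px.

520 px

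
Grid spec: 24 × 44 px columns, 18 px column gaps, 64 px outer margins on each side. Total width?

1598 px

Adding margins, columns and gutters: 128 + 1056 + 414 = 1598 px.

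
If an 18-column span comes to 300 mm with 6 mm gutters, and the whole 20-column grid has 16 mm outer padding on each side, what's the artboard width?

300 − 17·6 = 198; ÷18 gives c = 11 mm.
Artboard = 2·16 + 20·11 + 19·6 = 32 + 220 + 114 = 366 mm.

366 mm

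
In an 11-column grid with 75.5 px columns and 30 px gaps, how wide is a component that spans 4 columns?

Span of 4: 4·75.5 + 3·30 = 302 + 90 = 392 px.

392 px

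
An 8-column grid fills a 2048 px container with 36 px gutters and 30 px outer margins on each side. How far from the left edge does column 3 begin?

Subtract both margins: 2048 − 2·30 = 1988 px.
1988 − 7·36 = 1736; ÷8 gives c = 217 px.
Column 3 starts at margin + 2·(column + gutter) = 30 + 2·253 = 536 px.

536 px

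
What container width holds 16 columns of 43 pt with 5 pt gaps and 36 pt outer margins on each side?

Container = 2·36 + 16·43 + 15·5 = 72 + 688 + 75 = 835 pt.

835 pt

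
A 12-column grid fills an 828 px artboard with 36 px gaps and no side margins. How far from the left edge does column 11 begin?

720 px

12 columns + 11 gaps: 12c + 11·36 = 828.
12c = 828 − 396 = 432, so c = 36 px.
Each column+gutter stride is 72 px; with no margin, 10 of them is 720 px.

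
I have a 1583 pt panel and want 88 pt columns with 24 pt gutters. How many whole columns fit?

Each extra column adds 88 + 24 = 112 pt.
(1583 + 24) / 112 = 14.35, so 14 columns fit.

14 columns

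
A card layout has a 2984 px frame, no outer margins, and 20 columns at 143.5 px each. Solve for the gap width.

6 px

20 columns take 20·143.5 = 2870 px; remaining 114 splits into 19 gaps.
g = 114 / 19 = 6 px.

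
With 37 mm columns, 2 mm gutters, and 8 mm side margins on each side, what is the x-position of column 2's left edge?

47 mm

Column 2 starts at margin + 1·(column + gutter) = 8 + 1·39 = 47 mm.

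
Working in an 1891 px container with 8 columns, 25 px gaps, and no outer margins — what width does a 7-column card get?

Subtracting 7 gaps of 25 leaves 1716 for 8 columns, so c = 214.5 px.
7-column span = 7·214.5 + 6·25 = 1651.5 px.

1651.5 px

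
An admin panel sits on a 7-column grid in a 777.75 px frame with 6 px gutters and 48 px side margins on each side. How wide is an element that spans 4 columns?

387 px

Take off 96 px of margins, leaving 681.75 px.
7 columns + 6 gutters: 7c + 6·6 = 681.75.
7c = 681.75 − 36 = 645.75, so c = 92.25 px.
4-column span = 4·92.25 + 3·6 = 387 px.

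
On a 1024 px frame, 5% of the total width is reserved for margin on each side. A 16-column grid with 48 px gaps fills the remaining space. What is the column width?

1024 × (1 − 2·5%) = 1024 × 90% = 921.6 px for the columns.
Subtracting 15 gaps of 48 leaves 201.6 for 16 columns, so c = 12.6 px.

12.6 px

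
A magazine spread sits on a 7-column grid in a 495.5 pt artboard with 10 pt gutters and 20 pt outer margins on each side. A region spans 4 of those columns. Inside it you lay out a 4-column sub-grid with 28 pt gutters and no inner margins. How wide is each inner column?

Take off 40 pt of margins, leaving 455.5 pt.
Subtracting 6 gutters of 10 leaves 395.5 for 7 columns, so c = 56.5 pt.
4-column span = 4·56.5 + 3·10 = 256 pt.
4d + 3·28 = 256 → 4d = 172 → d = 43 pt.

43 pt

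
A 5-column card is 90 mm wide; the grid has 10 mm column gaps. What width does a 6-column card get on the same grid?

110 mm

Subtracting 4 column gaps of 10 leaves 50 for 5 columns, so c = 10 mm.
Span of 6: 6·10 + 5·10 = 60 + 50 = 110 mm.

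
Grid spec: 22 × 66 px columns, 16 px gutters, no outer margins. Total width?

Summing: 1452 + 336 = 1788 px.

1788 px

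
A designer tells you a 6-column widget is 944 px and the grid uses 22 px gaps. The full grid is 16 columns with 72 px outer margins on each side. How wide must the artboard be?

2698 px

944 − 5·22 = 834; ÷6 gives c = 139 px.
Total width: 2·72 + 16·139 + 15·22 = 2698 px.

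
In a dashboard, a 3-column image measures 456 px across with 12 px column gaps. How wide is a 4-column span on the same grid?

612 px

Subtracting 2 column gaps of 12 leaves 432 for 3 columns, so c = 144 px.
Span of 4: 4·144 + 3·12 = 576 + 36 = 612 px.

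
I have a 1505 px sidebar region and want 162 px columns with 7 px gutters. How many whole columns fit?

8 columns

Each extra column adds 162 + 7 = 169 px.
(1505 + 7) / 169 = 8.95, so 8 columns fit.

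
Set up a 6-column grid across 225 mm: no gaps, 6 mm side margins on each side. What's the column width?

35.5 mm

Take off 12 mm of margins, leaving 213 mm.
213 / 6 = 35.5 mm per column.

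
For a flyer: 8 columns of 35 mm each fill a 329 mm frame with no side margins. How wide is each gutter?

7 mm

Columns use 280 mm, leaving 49 mm across 7 gutters = 7 mm each.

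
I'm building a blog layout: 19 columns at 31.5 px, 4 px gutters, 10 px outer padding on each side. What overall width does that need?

690.5 px

Total width: 2·10 + 19·31.5 + 18·4 = 690.5 px.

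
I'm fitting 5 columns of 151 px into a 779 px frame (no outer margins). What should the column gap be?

6 px

5·151 + 4g = 779 → 4g = 24 → g = 6 px.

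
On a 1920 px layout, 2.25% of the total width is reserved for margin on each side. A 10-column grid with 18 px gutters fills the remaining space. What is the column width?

1920 × (1 − 2·2.25%) = 1920 × 95.5% = 1833.6 px for the columns.
1833.6 − 9·18 = 1671.6; ÷10 gives c = 167.16 px.

167.16 px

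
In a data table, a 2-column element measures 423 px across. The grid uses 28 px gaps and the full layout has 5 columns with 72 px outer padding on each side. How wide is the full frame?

1243.5 px

2 columns + 1 gap: 2c + 1·28 = 423.
2c = 423 − 28 = 395, so c = 197.5 px.
Frame = 2·72 + 5·197.5 + 4·28 = 144 + 987.5 + 112 = 1243.5 px.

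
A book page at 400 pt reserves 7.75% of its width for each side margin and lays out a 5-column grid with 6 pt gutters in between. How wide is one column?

62.8 pt

Each margin = 7.75% of 400 = 31 pt; content = 400 − 2·31 = 338 pt.
338 − 4·6 = 314; ÷5 gives c = 62.8 pt.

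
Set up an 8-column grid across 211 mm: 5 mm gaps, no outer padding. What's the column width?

Subtracting 7 gaps of 5 leaves 176 for 8 columns, so c = 22 mm.

22 mm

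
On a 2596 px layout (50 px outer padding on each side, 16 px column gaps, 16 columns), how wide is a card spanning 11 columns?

Inside the margins: 2596 − 100 = 2496 px.
2496 − 15·16 = 2256; ÷16 gives c = 141 px.
Span of 11: 11·141 + 10·16 = 1551 + 160 = 1711 px.

1711 px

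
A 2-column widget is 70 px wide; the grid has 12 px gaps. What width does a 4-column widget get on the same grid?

2 columns + 1 gap: 2c + 1·12 = 70.
2c = 70 − 12 = 58, so c = 29 px.
4-column span = 4·29 + 3·12 = 152 px.

152 px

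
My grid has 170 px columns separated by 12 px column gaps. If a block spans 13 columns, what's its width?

2354 px

13-column span = 13·170 + 12·12 = 2354 px.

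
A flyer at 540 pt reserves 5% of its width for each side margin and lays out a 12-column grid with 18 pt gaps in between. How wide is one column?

24 pt

540 × (1 − 2·5%) = 540 × 90% = 486 pt for the columns.
Subtracting 11 gaps of 18 leaves 288 for 12 columns, so c = 24 pt.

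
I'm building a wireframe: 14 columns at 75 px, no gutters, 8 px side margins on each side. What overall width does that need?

Frame = 2·8 + 14·75 = 16 + 1050 = 1066 px.

1066 px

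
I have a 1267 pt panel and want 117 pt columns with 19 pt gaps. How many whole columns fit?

9 columns

9 columns: 9·117 + 8·19 = 1205 pt ≤ 1267.
10 columns: 1341 pt > 1267. So 9.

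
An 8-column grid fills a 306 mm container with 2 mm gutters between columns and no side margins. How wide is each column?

36.5 mm

306 − 7·2 = 292; ÷8 gives c = 36.5 mm.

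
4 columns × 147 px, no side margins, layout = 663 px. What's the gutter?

4·147 + 3g = 663 → 3g = 75 → g = 25 px.

25 px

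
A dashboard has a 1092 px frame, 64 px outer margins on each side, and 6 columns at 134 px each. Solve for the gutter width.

Content width = 1092 − 2·64 = 964 px.
6 columns take 6·134 = 804 px; remaining 160 splits into 5 gutters.
g = 160 / 5 = 32 px.

32 px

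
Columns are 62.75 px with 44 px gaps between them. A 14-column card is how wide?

14-column span = 14·62.75 + 13·44 = 1450.5 px.

1450.5 px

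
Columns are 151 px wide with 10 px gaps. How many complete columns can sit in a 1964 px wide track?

Each extra column adds 151 + 10 = 161 px.
(1964 + 10) / 161 = 12.26, so 12 columns fit.

12 columns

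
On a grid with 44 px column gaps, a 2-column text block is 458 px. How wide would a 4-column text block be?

960 px

2 columns + 1 column gap: 2c + 1·44 = 458.
2c = 458 − 44 = 414, so c = 207 px.
4 columns plus 3 column gaps: 828 + 132 = 960 px.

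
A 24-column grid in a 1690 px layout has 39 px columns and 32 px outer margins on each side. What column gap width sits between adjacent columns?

30 px

Subtract both margins: 1690 − 2·32 = 1626 px.
24 columns take 24·39 = 936 px; remaining 690 splits into 23 column gaps.
g = 690 / 23 = 30 px.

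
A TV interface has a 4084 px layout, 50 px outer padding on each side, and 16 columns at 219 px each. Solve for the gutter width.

32 px

Inside the margins: 4084 − 100 = 3984 px.
Columns use 3504 px, leaving 480 px across 15 gutters = 32 px each.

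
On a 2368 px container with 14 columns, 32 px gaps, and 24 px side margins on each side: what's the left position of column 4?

Take off 48 px of margins, leaving 2320 px.
2320 − 13·32 = 1904; ÷14 gives c = 136 px.
Each column+gutter stride is 168 px; 3 of them past the 24 px margin is 24 + 504 = 528 px.

528 px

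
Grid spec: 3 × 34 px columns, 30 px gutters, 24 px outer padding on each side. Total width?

Total width: 2·24 + 3·34 + 2·30 = 210 px.

210 px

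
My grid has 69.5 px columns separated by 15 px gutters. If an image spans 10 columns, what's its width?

830 px

10 columns plus 9 gutters: 695 + 135 = 830 px.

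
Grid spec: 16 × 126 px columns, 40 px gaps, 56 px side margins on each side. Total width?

2728 px

Canvas = 2·56 + 16·126 + 15·40 = 112 + 2016 + 600 = 2728 px.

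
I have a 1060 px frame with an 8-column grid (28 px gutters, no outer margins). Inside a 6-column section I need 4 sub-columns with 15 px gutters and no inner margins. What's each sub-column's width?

185.75 px

8 columns + 7 gutters: 8c + 7·28 = 1060.
8c = 1060 − 196 = 864, so c = 108 px.
6 columns plus 5 gutters: 648 + 140 = 788 px.
4d + 3·15 = 788 → 4d = 743 → d = 185.75 px.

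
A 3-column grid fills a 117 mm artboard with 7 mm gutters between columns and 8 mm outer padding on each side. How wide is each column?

Inside the margins: 117 − 16 = 101 mm.
101 − 2·7 = 87; ÷3 gives c = 29 mm.

29 mm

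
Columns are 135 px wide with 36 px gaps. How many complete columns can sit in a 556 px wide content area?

3 columns

Each extra column adds 135 + 36 = 171 px.
(556 + 36) / 171 = 3.46, so 3 columns fit.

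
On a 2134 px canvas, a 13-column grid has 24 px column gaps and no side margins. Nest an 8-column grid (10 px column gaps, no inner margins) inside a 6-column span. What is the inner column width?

112.75 px

2134 − 12·24 = 1846; ÷13 gives c = 142 px.
Span of 6: 6·142 + 5·24 = 852 + 120 = 972 px.
972 − 7·10 = 902; ÷8 gives d = 112.75 px.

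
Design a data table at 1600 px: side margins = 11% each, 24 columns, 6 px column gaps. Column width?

46.25 px

Each margin = 11% of 1600 = 176 px; content = 1600 − 2·176 = 1248 px.
1248 − 23·6 = 1110; ÷24 gives c = 46.25 px.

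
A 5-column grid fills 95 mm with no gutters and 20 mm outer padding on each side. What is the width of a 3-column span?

Inside the margins: 95 − 40 = 55 mm.
55 / 5 = 11 mm per column.
3-column span = 3·11 = 33 mm.

33 mm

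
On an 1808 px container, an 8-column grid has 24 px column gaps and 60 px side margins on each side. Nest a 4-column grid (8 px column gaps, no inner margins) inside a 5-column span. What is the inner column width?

255.5 px

Subtract both margins: 1808 − 2·60 = 1688 px.
1688 − 7·24 = 1520; ÷8 gives c = 190 px.
5 columns plus 4 column gaps: 950 + 96 = 1046 px.
Subtracting 3 column gaps of 8 leaves 1022 for 4 columns, so d = 255.5 px.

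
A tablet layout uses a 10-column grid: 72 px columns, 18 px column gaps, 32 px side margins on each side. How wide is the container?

946 px

Container = 2·32 + 10·72 + 9·18 = 64 + 720 + 162 = 946 px.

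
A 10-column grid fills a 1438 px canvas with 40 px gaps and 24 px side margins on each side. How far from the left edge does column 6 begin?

739 px

Take off 48 px of margins, leaving 1390 px.
Subtracting 9 gaps of 40 leaves 1030 for 10 columns, so c = 103 px.
Column 6 starts at margin + 5·(column + gutter) = 24 + 5·143 = 739 px.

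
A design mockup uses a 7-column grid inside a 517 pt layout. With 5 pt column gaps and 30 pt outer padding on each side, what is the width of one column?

61 pt

Take off 60 pt of margins, leaving 457 pt.
7 columns + 6 column gaps: 7c + 6·5 = 457.
7c = 457 − 30 = 427, so c = 61 pt.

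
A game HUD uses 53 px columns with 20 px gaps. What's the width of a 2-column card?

126 px

Span of 2: 2·53 + 1·20 = 106 + 20 = 126 px.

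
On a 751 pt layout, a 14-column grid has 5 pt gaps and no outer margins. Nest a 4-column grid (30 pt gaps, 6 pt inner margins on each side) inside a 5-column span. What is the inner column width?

40.75 pt

14 columns + 13 gaps: 14c + 13·5 = 751.
14c = 751 − 65 = 686, so c = 49 pt.
5-column span = 5·49 + 4·5 = 265 pt.
Inner content = 265 − 2·6 = 253 pt.
4d + 3·30 = 253 → 4d = 163 → d = 40.75 pt.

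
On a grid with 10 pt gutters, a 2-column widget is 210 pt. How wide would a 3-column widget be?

2 columns + 1 gutter: 2c + 1·10 = 210.
2c = 210 − 10 = 200, so c = 100 pt.
3 columns plus 2 gutters: 300 + 20 = 320 pt.

320 pt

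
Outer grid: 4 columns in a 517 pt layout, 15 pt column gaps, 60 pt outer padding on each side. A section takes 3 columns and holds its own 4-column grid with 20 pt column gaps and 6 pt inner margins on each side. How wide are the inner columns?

55.5 pt

Inside the margins: 517 − 120 = 397 pt.
4c + 3·15 = 397 → 4c = 352 → c = 88 pt.
Span of 3: 3·88 + 2·15 = 264 + 30 = 294 pt.
Inner content = 294 − 2·6 = 282 pt.
282 − 3·20 = 222; ÷4 gives d = 55.5 pt.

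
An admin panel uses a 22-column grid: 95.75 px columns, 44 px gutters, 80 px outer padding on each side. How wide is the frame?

Adding margins, columns and gutters: 160 + 2106.5 + 924 = 3190.5 px.

3190.5 px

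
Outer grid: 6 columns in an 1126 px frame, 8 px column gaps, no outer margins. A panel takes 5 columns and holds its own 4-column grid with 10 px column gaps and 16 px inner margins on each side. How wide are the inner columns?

218.75 px

6c + 5·8 = 1126 → 6c = 1086 → c = 181 px.
5-column span = 5·181 + 4·8 = 937 px.
Inner content = 937 − 2·16 = 905 px.
4d + 3·10 = 905 → 4d = 875 → d = 218.75 px.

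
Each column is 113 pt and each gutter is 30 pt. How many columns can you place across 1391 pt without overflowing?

9 columns

9 columns: 9·113 + 8·30 = 1257 pt ≤ 1391.
10 columns: 1400 pt > 1391. So 9.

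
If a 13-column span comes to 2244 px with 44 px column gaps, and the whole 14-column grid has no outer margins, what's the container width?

2420 px

13 columns + 12 column gaps: 13c + 12·44 = 2244.
13c = 2244 − 528 = 1716, so c = 132 px.
Total width: 14·132 + 13·44 = 2420 px.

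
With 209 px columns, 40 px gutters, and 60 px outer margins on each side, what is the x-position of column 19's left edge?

4542 px

Each column+gutter stride is 249 px; 18 of them past the 60 px margin is 60 + 4482 = 4542 px.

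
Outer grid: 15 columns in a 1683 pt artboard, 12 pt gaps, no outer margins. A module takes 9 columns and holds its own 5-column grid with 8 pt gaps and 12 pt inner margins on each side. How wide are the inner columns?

189.8 pt

15c + 14·12 = 1683 → 15c = 1515 → c = 101 pt.
9-column span = 9·101 + 8·12 = 1005 pt.
Inner content = 1005 − 2·12 = 981 pt.
5d + 4·8 = 981 → 5d = 949 → d = 189.8 pt.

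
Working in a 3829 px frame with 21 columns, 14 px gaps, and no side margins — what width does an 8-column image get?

Subtracting 20 gaps of 14 leaves 3549 for 21 columns, so c = 169 px.
Span of 8: 8·169 + 7·14 = 1352 + 98 = 1450 px.

1450 px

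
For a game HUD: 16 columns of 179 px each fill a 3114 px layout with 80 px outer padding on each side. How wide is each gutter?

Content width = 3114 − 2·80 = 2954 px.
Columns use 2864 px, leaving 90 px across 15 gutters = 6 px each.

6 px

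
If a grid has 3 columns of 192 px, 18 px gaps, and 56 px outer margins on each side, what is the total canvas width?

724 px

Adding margins, columns and gutters: 112 + 576 + 36 = 724 px.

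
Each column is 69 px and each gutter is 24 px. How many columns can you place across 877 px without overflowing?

9 columns

9 columns: 9·69 + 8·24 = 813 px ≤ 877.
10 columns: 906 px > 877. So 9.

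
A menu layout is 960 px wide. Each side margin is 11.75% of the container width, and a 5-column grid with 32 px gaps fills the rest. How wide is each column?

121.28 px

Each margin = 11.75% of 960 = 112.8 px; content = 960 − 2·112.8 = 734.4 px.
Subtracting 4 gaps of 32 leaves 606.4 for 5 columns, so c = 121.28 px.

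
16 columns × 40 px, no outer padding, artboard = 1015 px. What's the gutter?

25 px

16·40 + 15g = 1015 → 15g = 375 → g = 25 px.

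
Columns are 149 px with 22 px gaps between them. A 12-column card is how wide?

2030 px

12 columns plus 11 gaps: 1788 + 242 = 2030 px.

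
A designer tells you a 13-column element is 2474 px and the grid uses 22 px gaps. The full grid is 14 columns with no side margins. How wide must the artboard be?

2666 px

13 columns + 12 gaps: 13c + 12·22 = 2474.
13c = 2474 − 264 = 2210, so c = 170 px.
Total width: 14·170 + 13·22 = 2666 px.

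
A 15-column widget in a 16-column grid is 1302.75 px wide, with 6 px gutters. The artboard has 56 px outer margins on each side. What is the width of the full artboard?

1502 px

15 columns + 14 gutters: 15c + 14·6 = 1302.75.
15c = 1302.75 − 84 = 1218.75, so c = 81.25 px.
Total width: 2·56 + 16·81.25 + 15·6 = 1502 px.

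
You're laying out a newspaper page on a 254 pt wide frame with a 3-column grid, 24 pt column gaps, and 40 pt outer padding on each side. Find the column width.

Take off 80 pt of margins, leaving 174 pt.
3 columns + 2 column gaps: 3c + 2·24 = 174.
3c = 174 − 48 = 126, so c = 42 pt.

42 pt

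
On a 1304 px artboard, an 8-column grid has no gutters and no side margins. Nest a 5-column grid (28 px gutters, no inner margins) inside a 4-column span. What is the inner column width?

8c = 1304 → c = 163 px.
With no gutters, 4 columns span 4·163 = 652 px.
5 columns + 4 gutters: 5d + 4·28 = 652.
5d = 652 − 112 = 540, so d = 108 px.

108 px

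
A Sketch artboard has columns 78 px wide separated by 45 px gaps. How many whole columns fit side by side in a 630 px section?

5 columns

5 columns: 5·78 + 4·45 = 570 px ≤ 630.
6 columns: 693 px > 630. So 5.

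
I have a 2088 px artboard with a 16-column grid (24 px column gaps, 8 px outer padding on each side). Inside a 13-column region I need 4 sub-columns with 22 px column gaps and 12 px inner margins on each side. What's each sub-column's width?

397.25 px

Subtract both margins: 2088 − 2·8 = 2072 px.
16 columns + 15 column gaps: 16c + 15·24 = 2072.
16c = 2072 − 360 = 1712, so c = 107 px.
Span of 13: 13·107 + 12·24 = 1391 + 288 = 1679 px.
Inner content = 1679 − 2·12 = 1655 px.
4 columns + 3 column gaps: 4d + 3·22 = 1655.
4d = 1655 − 66 = 1589, so d = 397.25 px.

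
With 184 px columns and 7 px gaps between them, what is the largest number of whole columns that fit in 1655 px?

Each extra column adds 184 + 7 = 191 px.
(1655 + 7) / 191 = 8.70, so 8 columns fit.

8 columns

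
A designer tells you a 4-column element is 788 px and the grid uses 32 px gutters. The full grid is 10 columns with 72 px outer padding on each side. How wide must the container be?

788 − 3·32 = 692; ÷4 gives c = 173 px.
Total width: 2·72 + 10·173 + 9·32 = 2162 px.

2162 px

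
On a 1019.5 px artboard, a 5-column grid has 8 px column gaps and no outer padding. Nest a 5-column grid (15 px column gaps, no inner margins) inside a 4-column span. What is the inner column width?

Subtracting 4 column gaps of 8 leaves 987.5 for 5 columns, so c = 197.5 px.
4-column span = 4·197.5 + 3·8 = 814 px.
814 − 4·15 = 754; ÷5 gives d = 150.8 px.

150.8 px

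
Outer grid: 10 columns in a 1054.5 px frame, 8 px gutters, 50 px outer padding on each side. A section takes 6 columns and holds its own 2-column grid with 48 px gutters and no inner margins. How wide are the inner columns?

260.75 px

Take off 100 px of margins, leaving 954.5 px.
10c + 9·8 = 954.5 → 10c = 882.5 → c = 88.25 px.
6 columns plus 5 gutters: 529.5 + 40 = 569.5 px.
2d + 1·48 = 569.5 → 2d = 521.5 → d = 260.75 px.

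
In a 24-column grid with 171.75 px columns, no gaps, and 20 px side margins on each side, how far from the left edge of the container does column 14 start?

Before column 14: the margin + 13 columns + 13 gaps.
Offset = 20 + 13·(171.75 + 0) = 20 + 2232.75 = 2252.75 px.

2252.75 px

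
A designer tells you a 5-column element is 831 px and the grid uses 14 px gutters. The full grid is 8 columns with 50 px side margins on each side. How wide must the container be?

1438 px

Subtracting 4 gutters of 14 leaves 775 for 5 columns, so c = 155 px.
Total width: 2·50 + 8·155 + 7·14 = 1438 px.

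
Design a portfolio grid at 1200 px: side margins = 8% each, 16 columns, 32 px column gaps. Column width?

Each margin = 8% of 1200 = 96 px; content = 1200 − 2·96 = 1008 px.
Subtracting 15 column gaps of 32 leaves 528 for 16 columns, so c = 33 px.

33 px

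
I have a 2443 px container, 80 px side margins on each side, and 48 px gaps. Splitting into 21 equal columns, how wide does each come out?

Subtract both margins: 2443 − 2·80 = 2283 px.
2283 − 20·48 = 1323; ÷21 gives c = 63 px.

63 px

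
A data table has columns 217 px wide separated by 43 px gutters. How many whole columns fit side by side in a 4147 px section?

16 columns

16 columns: 16·217 + 15·43 = 4117 px ≤ 4147.
17 columns: 4377 px > 4147. So 16.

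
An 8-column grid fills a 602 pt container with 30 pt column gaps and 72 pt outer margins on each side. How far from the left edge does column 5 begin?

316 pt

Content = 602 − 2·72 = 458 pt.
Subtracting 7 column gaps of 30 leaves 248 for 8 columns, so c = 31 pt.
Each column+gutter stride is 61 pt; 4 of them past the 72 pt margin is 72 + 244 = 316 pt.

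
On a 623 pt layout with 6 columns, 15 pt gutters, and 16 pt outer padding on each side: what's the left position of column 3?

218 pt

Content = 623 − 2·16 = 591 pt.
591 − 5·15 = 516; ÷6 gives c = 86 pt.
Before column 3: the margin + 2 columns + 2 gutters.
Offset = 16 + 2·(86 + 15) = 16 + 202 = 218 pt.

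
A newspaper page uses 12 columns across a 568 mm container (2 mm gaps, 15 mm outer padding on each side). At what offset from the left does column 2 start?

Take off 30 mm of margins, leaving 538 mm.
538 − 11·2 = 516; ÷12 gives c = 43 mm.
Each column+gutter stride is 45 mm; 1 of them past the 15 mm margin is 15 + 45 = 60 mm.

60 mm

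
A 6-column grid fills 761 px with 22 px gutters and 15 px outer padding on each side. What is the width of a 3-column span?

354.5 px

Subtract both margins: 761 − 2·15 = 731 px.
6c + 5·22 = 731 → 6c = 621 → c = 103.5 px.
Span of 3: 3·103.5 + 2·22 = 310.5 + 44 = 354.5 px.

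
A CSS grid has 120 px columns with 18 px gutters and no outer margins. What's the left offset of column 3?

No margin, so column 3 starts at 2·(column + gutter) = 2·138 = 276 px.

276 px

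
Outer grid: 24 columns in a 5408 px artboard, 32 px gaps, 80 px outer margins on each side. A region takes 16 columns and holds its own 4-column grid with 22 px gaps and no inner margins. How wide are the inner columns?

Subtract both margins: 5408 − 2·80 = 5248 px.
5248 − 23·32 = 4512; ÷24 gives c = 188 px.
16 columns plus 15 gaps: 3008 + 480 = 3488 px.
4 columns + 3 gaps: 4d + 3·22 = 3488.
4d = 3488 − 66 = 3422, so d = 855.5 px.

855.5 px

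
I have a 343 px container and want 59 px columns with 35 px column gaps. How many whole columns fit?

4 columns

Each extra column adds 59 + 35 = 94 px.
(343 + 35) / 94 = 4.02, so 4 columns fit.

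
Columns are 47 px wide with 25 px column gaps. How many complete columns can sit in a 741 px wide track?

10 columns

Each extra column adds 47 + 25 = 72 px.
(741 + 25) / 72 = 10.64, so 10 columns fit.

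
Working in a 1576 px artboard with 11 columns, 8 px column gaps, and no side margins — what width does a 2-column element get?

11c + 10·8 = 1576 → 11c = 1496 → c = 136 px.
2-column span = 2·136 + 1·8 = 280 px.

280 px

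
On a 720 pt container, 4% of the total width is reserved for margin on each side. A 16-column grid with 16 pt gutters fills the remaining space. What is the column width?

26.4 pt

720 × (1 − 2·4%) = 720 × 92% = 662.4 pt for the columns.
16 columns + 15 gutters: 16c + 15·16 = 662.4.
16c = 662.4 − 240 = 422.4, so c = 26.4 pt.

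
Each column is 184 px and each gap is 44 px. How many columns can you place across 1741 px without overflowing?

7 columns

k columns need k·184 + (k−1)·44 = k·228 − 44.
k·228 − 44 ≤ 1741 → k ≤ 1785 / 228 ≈ 7.83, so k = 7.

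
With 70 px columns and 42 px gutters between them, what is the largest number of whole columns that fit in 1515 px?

k columns need k·70 + (k−1)·42 = k·112 − 42.
k·112 − 42 ≤ 1515 → k ≤ 1557 / 112 ≈ 13.90, so k = 13.

13 columns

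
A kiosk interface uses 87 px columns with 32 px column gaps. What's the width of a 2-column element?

Span of 2: 2·87 + 1·32 = 174 + 32 = 206 px.

206 px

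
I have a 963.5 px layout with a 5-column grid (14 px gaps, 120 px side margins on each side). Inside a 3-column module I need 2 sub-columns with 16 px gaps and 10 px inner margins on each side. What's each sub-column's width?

196.25 px

Subtract both margins: 963.5 − 2·120 = 723.5 px.
5c + 4·14 = 723.5 → 5c = 667.5 → c = 133.5 px.
3-column span = 3·133.5 + 2·14 = 428.5 px.
Inner content = 428.5 − 2·10 = 408.5 px.
2 columns + 1 gap: 2d + 1·16 = 408.5.
2d = 408.5 − 16 = 392.5, so d = 196.25 px.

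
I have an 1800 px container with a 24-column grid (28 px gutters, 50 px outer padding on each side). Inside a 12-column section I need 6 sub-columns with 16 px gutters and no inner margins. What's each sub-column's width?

126 px

Take off 100 px of margins, leaving 1700 px.
24 columns + 23 gutters: 24c + 23·28 = 1700.
24c = 1700 − 644 = 1056, so c = 44 px.
Span of 12: 12·44 + 11·28 = 528 + 308 = 836 px.
6d + 5·16 = 836 → 6d = 756 → d = 126 px.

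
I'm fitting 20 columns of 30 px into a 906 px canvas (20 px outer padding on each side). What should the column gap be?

Inside the margins: 906 − 40 = 866 px.
20·30 + 19g = 866 → 19g = 266 → g = 14 px.

14 px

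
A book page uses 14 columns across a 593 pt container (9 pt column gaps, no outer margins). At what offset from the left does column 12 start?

473 pt

593 − 13·9 = 476; ÷14 gives c = 34 pt.
Before column 12: 11 columns + 11 column gaps.
Offset = 11·(34 + 9) = 11·43 = 473 pt.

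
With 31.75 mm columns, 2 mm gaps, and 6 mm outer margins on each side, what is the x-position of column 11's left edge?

Each column+gutter stride is 33.75 mm; 10 of them past the 6 mm margin is 6 + 337.5 = 343.5 mm.

343.5 mm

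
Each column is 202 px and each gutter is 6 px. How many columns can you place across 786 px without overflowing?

k columns need k·202 + (k−1)·6 = k·208 − 6.
k·208 − 6 ≤ 786 → k ≤ 792 / 208 ≈ 3.81, so k = 3.

3 columns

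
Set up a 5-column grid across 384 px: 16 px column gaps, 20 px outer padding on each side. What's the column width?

Content width = 384 − 2·20 = 344 px.
344 − 4·16 = 280; ÷5 gives c = 56 px.

56 px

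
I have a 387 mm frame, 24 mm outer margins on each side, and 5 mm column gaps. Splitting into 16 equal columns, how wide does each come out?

Content width = 387 − 2·24 = 339 mm.
339 − 15·5 = 264; ÷16 gives c = 16.5 mm.

16.5 mm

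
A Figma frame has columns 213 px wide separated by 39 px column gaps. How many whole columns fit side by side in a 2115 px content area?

Each extra column adds 213 + 39 = 252 px.
(2115 + 39) / 252 = 8.55, so 8 columns fit.

8 columns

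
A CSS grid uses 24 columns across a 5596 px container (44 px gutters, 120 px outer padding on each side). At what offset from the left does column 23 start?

Inside the margins: 5596 − 240 = 5356 px.
5356 − 23·44 = 4344; ÷24 gives c = 181 px.
Column 23 starts at margin + 22·(column + gutter) = 120 + 22·225 = 5070 px.

5070 px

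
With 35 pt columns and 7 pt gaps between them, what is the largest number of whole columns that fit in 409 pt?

k columns need k·35 + (k−1)·7 = k·42 − 7.
k·42 − 7 ≤ 409 → k ≤ 416 / 42 ≈ 9.90, so k = 9.

9 columns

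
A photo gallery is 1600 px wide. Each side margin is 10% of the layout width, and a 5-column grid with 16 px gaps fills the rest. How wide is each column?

243.2 px

Margins: 10% × 1600 = 160 px each, so content = 1600 − 320 = 1280 px.
Subtracting 4 gaps of 16 leaves 1216 for 5 columns, so c = 243.2 px.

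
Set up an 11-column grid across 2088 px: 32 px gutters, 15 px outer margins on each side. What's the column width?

158 px

Content width = 2088 − 2·15 = 2058 px.
2058 − 10·32 = 1738; ÷11 gives c = 158 px.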